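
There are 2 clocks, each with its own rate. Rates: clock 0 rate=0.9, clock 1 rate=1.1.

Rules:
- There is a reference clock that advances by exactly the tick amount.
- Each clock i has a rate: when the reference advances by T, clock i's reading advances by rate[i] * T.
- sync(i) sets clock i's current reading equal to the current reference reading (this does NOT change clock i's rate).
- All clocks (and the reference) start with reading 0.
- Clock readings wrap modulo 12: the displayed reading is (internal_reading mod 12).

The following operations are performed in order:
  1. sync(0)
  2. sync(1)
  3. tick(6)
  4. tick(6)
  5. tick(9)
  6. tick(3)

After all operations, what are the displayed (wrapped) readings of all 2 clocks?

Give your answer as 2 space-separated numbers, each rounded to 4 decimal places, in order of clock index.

After op 1 sync(0): ref=0.0000 raw=[0.0000 0.0000]
After op 2 sync(1): ref=0.0000 raw=[0.0000 0.0000]
After op 3 tick(6): ref=6.0000 raw=[5.4000 6.6000]
After op 4 tick(6): ref=12.0000 raw=[10.8000 13.2000]
After op 5 tick(9): ref=21.0000 raw=[18.9000 23.1000]
After op 6 tick(3): ref=24.0000 raw=[21.6000 26.4000]
Wrap final raw readings (mod 12): 21.6000 mod 12 = 9.6000; 26.4000 mod 12 = 2.4000

Answer: 9.6000 2.4000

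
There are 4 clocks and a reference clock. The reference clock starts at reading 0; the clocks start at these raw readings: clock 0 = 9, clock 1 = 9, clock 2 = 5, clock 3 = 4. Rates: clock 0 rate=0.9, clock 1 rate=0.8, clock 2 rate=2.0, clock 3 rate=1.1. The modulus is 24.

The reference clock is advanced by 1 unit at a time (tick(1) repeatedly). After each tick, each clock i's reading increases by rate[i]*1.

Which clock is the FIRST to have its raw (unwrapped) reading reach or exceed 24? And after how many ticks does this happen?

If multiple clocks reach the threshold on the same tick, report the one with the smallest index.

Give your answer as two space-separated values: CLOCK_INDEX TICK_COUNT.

clock 0: start=9, rate=0.9, needs 24-9 = 15; ticks = ceil(15/0.9) = ceil(16.6667) = 17; reading at tick 17 = 9 + 0.9*17 = 24.3000
clock 1: start=9, rate=0.8, needs 24-9 = 15; ticks = ceil(15/0.8) = ceil(18.7500) = 19; reading at tick 19 = 9 + 0.8*19 = 24.2000
clock 2: start=5, rate=2.0, needs 24-5 = 19; ticks = ceil(19/2.0) = ceil(9.5000) = 10; reading at tick 10 = 5 + 2.0*10 = 25.0000
clock 3: start=4, rate=1.1, needs 24-4 = 20; ticks = ceil(20/1.1) = ceil(18.1818) = 19; reading at tick 19 = 4 + 1.1*19 = 24.9000
Minimum tick count = 10; winners = [2]; smallest index = 2

Answer: 2 10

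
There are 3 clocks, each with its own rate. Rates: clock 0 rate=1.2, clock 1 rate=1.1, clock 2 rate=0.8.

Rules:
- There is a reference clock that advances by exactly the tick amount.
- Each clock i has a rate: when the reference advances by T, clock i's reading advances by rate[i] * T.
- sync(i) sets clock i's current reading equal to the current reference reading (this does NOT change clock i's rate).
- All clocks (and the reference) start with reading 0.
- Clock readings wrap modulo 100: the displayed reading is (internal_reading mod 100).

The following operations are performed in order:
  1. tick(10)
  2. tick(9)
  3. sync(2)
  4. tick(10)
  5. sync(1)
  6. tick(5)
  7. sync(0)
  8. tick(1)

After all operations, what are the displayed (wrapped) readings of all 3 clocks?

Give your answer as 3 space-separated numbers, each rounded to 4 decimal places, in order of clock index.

Answer: 35.2000 35.6000 31.8000

Derivation:
After op 1 tick(10): ref=10.0000 raw=[12.0000 11.0000 8.0000]
After op 2 tick(9): ref=19.0000 raw=[22.8000 20.9000 15.2000]
After op 3 sync(2): ref=19.0000 raw=[22.8000 20.9000 19.0000]
After op 4 tick(10): ref=29.0000 raw=[34.8000 31.9000 27.0000]
After op 5 sync(1): ref=29.0000 raw=[34.8000 29.0000 27.0000]
After op 6 tick(5): ref=34.0000 raw=[40.8000 34.5000 31.0000]
After op 7 sync(0): ref=34.0000 raw=[34.0000 34.5000 31.0000]
After op 8 tick(1): ref=35.0000 raw=[35.2000 35.6000 31.8000]
Wrap final raw readings (mod 100): 35.2000 mod 100 = 35.2000; 35.6000 mod 100 = 35.6000; 31.8000 mod 100 = 31.8000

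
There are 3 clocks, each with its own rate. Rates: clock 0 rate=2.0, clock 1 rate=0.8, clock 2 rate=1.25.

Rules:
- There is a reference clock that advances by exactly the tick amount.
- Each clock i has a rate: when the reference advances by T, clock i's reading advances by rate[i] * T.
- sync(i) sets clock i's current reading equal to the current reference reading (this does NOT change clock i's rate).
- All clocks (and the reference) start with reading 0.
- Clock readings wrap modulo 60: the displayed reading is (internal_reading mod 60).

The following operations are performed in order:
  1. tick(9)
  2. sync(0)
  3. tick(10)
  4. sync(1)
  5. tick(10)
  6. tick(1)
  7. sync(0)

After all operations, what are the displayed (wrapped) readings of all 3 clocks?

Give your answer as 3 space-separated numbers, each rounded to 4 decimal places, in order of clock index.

Answer: 30.0000 27.8000 37.5000

Derivation:
After op 1 tick(9): ref=9.0000 raw=[18.0000 7.2000 11.2500]
After op 2 sync(0): ref=9.0000 raw=[9.0000 7.2000 11.2500]
After op 3 tick(10): ref=19.0000 raw=[29.0000 15.2000 23.7500]
After op 4 sync(1): ref=19.0000 raw=[29.0000 19.0000 23.7500]
After op 5 tick(10): ref=29.0000 raw=[49.0000 27.0000 36.2500]
After op 6 tick(1): ref=30.0000 raw=[51.0000 27.8000 37.5000]
After op 7 sync(0): ref=30.0000 raw=[30.0000 27.8000 37.5000]
Wrap final raw readings (mod 60): 30.0000 mod 60 = 30.0000; 27.8000 mod 60 = 27.8000; 37.5000 mod 60 = 37.5000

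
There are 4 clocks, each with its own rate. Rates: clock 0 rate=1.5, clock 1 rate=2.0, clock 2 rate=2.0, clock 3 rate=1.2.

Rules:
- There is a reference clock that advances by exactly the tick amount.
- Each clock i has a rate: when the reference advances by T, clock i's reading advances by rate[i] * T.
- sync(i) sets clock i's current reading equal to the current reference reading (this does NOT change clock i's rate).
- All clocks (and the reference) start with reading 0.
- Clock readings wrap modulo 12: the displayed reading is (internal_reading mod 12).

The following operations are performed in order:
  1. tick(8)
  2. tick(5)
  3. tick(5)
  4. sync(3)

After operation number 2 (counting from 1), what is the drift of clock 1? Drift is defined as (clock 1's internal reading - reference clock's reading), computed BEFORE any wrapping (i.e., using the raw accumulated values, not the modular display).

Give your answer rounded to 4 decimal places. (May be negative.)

Answer: 13.0000

Derivation:
After op 1 tick(8): ref=8.0000 raw=[12.0000 16.0000 16.0000 9.6000]
After op 2 tick(5): ref=13.0000 raw=[19.5000 26.0000 26.0000 15.6000]
Drift of clock 1 after op 2: 26.0000 - 13.0000 = 13.0000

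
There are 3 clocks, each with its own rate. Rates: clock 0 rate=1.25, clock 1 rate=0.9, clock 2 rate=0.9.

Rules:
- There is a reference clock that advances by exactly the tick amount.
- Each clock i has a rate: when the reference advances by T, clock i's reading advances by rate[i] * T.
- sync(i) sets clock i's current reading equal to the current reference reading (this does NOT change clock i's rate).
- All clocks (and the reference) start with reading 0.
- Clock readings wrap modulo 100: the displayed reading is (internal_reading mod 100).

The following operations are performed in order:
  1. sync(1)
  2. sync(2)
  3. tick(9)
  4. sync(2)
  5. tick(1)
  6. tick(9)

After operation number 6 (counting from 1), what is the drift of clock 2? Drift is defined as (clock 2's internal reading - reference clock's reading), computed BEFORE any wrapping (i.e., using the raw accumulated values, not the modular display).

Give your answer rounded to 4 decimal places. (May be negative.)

Answer: -1.0000

Derivation:
After op 1 sync(1): ref=0.0000 raw=[0.0000 0.0000 0.0000]
After op 2 sync(2): ref=0.0000 raw=[0.0000 0.0000 0.0000]
After op 3 tick(9): ref=9.0000 raw=[11.2500 8.1000 8.1000]
After op 4 sync(2): ref=9.0000 raw=[11.2500 8.1000 9.0000]
After op 5 tick(1): ref=10.0000 raw=[12.5000 9.0000 9.9000]
After op 6 tick(9): ref=19.0000 raw=[23.7500 17.1000 18.0000]
Drift of clock 2 after op 6: 18.0000 - 19.0000 = -1.0000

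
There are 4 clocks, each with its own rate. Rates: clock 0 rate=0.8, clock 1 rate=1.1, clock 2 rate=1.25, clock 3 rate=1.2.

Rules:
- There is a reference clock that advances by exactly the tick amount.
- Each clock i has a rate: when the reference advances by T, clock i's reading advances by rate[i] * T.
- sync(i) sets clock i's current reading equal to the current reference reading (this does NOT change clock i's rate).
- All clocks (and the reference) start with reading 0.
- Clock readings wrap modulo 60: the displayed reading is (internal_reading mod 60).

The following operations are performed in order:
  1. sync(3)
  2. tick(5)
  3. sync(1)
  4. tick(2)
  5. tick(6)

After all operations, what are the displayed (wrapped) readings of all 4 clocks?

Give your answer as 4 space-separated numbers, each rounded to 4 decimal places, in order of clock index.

Answer: 10.4000 13.8000 16.2500 15.6000

Derivation:
After op 1 sync(3): ref=0.0000 raw=[0.0000 0.0000 0.0000 0.0000]
After op 2 tick(5): ref=5.0000 raw=[4.0000 5.5000 6.2500 6.0000]
After op 3 sync(1): ref=5.0000 raw=[4.0000 5.0000 6.2500 6.0000]
After op 4 tick(2): ref=7.0000 raw=[5.6000 7.2000 8.7500 8.4000]
After op 5 tick(6): ref=13.0000 raw=[10.4000 13.8000 16.2500 15.6000]
Wrap final raw readings (mod 60): 10.4000 mod 60 = 10.4000; 13.8000 mod 60 = 13.8000; 16.2500 mod 60 = 16.2500; 15.6000 mod 60 = 15.6000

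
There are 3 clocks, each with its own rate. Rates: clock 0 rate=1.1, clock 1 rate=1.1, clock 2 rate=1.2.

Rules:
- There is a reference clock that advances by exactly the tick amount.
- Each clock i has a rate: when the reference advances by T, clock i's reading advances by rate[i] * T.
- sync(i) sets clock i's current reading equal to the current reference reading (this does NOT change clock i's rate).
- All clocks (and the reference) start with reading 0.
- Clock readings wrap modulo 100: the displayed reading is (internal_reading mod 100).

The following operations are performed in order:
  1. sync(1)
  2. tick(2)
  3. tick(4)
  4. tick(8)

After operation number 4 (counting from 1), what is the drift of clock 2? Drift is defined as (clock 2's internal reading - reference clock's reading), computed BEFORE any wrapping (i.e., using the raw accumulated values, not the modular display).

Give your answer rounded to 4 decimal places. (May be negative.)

After op 1 sync(1): ref=0.0000 raw=[0.0000 0.0000 0.0000]
After op 2 tick(2): ref=2.0000 raw=[2.2000 2.2000 2.4000]
After op 3 tick(4): ref=6.0000 raw=[6.6000 6.6000 7.2000]
After op 4 tick(8): ref=14.0000 raw=[15.4000 15.4000 16.8000]
Drift of clock 2 after op 4: 16.8000 - 14.0000 = 2.8000

Answer: 2.8000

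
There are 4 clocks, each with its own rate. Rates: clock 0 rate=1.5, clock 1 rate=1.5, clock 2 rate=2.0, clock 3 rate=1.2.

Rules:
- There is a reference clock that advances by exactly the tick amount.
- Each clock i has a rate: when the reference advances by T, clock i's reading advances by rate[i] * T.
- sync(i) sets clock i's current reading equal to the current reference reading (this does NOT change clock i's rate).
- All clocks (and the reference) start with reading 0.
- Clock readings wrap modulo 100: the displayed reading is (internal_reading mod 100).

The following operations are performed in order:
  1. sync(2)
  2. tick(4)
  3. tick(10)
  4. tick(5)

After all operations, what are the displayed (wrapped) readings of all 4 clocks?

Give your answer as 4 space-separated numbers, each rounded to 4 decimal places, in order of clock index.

After op 1 sync(2): ref=0.0000 raw=[0.0000 0.0000 0.0000 0.0000]
After op 2 tick(4): ref=4.0000 raw=[6.0000 6.0000 8.0000 4.8000]
After op 3 tick(10): ref=14.0000 raw=[21.0000 21.0000 28.0000 16.8000]
After op 4 tick(5): ref=19.0000 raw=[28.5000 28.5000 38.0000 22.8000]
Wrap final raw readings (mod 100): 28.5000 mod 100 = 28.5000; 28.5000 mod 100 = 28.5000; 38.0000 mod 100 = 38.0000; 22.8000 mod 100 = 22.8000

Answer: 28.5000 28.5000 38.0000 22.8000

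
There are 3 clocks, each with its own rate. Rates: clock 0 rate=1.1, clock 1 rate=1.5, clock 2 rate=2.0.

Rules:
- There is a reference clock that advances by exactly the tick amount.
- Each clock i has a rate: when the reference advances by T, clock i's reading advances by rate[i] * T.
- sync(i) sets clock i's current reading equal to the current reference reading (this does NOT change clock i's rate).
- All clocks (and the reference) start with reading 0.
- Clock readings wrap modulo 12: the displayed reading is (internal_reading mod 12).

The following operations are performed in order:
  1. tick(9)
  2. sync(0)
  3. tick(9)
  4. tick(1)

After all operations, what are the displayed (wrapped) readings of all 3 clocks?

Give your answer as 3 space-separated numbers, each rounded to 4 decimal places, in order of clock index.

After op 1 tick(9): ref=9.0000 raw=[9.9000 13.5000 18.0000]
After op 2 sync(0): ref=9.0000 raw=[9.0000 13.5000 18.0000]
After op 3 tick(9): ref=18.0000 raw=[18.9000 27.0000 36.0000]
After op 4 tick(1): ref=19.0000 raw=[20.0000 28.5000 38.0000]
Wrap final raw readings (mod 12): 20.0000 mod 12 = 8.0000; 28.5000 mod 12 = 4.5000; 38.0000 mod 12 = 2.0000

Answer: 8.0000 4.5000 2.0000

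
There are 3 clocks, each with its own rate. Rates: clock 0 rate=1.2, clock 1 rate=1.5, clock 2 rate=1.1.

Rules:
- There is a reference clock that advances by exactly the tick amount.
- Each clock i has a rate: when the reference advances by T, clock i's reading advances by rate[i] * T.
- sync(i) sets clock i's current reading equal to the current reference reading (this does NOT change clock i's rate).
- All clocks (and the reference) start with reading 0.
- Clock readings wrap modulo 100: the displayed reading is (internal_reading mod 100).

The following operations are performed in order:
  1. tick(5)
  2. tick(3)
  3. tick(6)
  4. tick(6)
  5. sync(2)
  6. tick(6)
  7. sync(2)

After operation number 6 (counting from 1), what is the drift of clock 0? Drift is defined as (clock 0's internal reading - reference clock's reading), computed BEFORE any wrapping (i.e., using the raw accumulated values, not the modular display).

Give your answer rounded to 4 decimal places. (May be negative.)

Answer: 5.2000

Derivation:
After op 1 tick(5): ref=5.0000 raw=[6.0000 7.5000 5.5000]
After op 2 tick(3): ref=8.0000 raw=[9.6000 12.0000 8.8000]
After op 3 tick(6): ref=14.0000 raw=[16.8000 21.0000 15.4000]
After op 4 tick(6): ref=20.0000 raw=[24.0000 30.0000 22.0000]
After op 5 sync(2): ref=20.0000 raw=[24.0000 30.0000 20.0000]
After op 6 tick(6): ref=26.0000 raw=[31.2000 39.0000 26.6000]
Drift of clock 0 after op 6: 31.2000 - 26.0000 = 5.2000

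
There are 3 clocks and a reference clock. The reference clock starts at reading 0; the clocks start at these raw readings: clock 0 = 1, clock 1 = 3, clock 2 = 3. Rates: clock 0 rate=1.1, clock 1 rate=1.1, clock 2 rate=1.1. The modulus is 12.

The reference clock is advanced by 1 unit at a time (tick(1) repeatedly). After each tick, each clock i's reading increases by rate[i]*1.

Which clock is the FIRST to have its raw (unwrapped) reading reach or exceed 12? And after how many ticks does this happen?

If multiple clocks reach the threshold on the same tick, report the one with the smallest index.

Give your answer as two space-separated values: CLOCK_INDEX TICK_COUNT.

Answer: 1 9

Derivation:
clock 0: start=1, rate=1.1, needs 12-1 = 11; ticks = ceil(11/1.1) = ceil(10.0000) = 10; reading at tick 10 = 1 + 1.1*10 = 12.0000
clock 1: start=3, rate=1.1, needs 12-3 = 9; ticks = ceil(9/1.1) = ceil(8.1818) = 9; reading at tick 9 = 3 + 1.1*9 = 12.9000
clock 2: start=3, rate=1.1, needs 12-3 = 9; ticks = ceil(9/1.1) = ceil(8.1818) = 9; reading at tick 9 = 3 + 1.1*9 = 12.9000
Minimum tick count = 9; winners = [1, 2]; smallest index = 1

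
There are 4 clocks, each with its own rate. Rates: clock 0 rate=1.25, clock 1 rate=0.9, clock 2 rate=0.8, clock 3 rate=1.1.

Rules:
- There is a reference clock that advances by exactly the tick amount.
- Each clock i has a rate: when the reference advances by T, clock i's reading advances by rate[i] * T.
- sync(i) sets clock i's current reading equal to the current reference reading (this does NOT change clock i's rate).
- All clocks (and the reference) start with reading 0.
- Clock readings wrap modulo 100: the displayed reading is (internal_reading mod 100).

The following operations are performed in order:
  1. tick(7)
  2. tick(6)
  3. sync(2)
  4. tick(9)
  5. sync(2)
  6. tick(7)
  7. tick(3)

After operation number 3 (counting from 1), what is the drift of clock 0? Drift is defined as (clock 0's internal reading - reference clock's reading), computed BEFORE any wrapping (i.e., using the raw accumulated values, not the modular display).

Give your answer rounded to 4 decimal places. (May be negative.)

Answer: 3.2500

Derivation:
After op 1 tick(7): ref=7.0000 raw=[8.7500 6.3000 5.6000 7.7000]
After op 2 tick(6): ref=13.0000 raw=[16.2500 11.7000 10.4000 14.3000]
After op 3 sync(2): ref=13.0000 raw=[16.2500 11.7000 13.0000 14.3000]
Drift of clock 0 after op 3: 16.2500 - 13.0000 = 3.2500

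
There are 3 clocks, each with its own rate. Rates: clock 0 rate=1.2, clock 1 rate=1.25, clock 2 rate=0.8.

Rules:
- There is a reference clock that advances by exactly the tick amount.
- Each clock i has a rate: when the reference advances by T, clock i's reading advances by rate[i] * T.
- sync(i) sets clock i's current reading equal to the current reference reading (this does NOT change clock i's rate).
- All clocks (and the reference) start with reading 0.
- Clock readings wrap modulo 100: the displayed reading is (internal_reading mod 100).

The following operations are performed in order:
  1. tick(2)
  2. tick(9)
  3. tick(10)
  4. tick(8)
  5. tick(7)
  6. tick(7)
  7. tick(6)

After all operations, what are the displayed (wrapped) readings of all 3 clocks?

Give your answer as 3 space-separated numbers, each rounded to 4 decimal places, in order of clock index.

After op 1 tick(2): ref=2.0000 raw=[2.4000 2.5000 1.6000]
After op 2 tick(9): ref=11.0000 raw=[13.2000 13.7500 8.8000]
After op 3 tick(10): ref=21.0000 raw=[25.2000 26.2500 16.8000]
After op 4 tick(8): ref=29.0000 raw=[34.8000 36.2500 23.2000]
After op 5 tick(7): ref=36.0000 raw=[43.2000 45.0000 28.8000]
After op 6 tick(7): ref=43.0000 raw=[51.6000 53.7500 34.4000]
After op 7 tick(6): ref=49.0000 raw=[58.8000 61.2500 39.2000]
Wrap final raw readings (mod 100): 58.8000 mod 100 = 58.8000; 61.2500 mod 100 = 61.2500; 39.2000 mod 100 = 39.2000

Answer: 58.8000 61.2500 39.2000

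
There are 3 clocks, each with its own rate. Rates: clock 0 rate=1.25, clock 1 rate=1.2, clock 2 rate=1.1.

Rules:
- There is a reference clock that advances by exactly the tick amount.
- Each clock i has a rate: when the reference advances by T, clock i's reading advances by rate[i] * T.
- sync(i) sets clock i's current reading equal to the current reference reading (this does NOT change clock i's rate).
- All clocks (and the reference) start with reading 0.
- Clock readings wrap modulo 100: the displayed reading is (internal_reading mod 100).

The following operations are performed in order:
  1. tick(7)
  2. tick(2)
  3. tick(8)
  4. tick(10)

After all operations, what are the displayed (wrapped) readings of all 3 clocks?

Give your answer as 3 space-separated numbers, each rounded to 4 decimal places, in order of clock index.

After op 1 tick(7): ref=7.0000 raw=[8.7500 8.4000 7.7000]
After op 2 tick(2): ref=9.0000 raw=[11.2500 10.8000 9.9000]
After op 3 tick(8): ref=17.0000 raw=[21.2500 20.4000 18.7000]
After op 4 tick(10): ref=27.0000 raw=[33.7500 32.4000 29.7000]
Wrap final raw readings (mod 100): 33.7500 mod 100 = 33.7500; 32.4000 mod 100 = 32.4000; 29.7000 mod 100 = 29.7000

Answer: 33.7500 32.4000 29.7000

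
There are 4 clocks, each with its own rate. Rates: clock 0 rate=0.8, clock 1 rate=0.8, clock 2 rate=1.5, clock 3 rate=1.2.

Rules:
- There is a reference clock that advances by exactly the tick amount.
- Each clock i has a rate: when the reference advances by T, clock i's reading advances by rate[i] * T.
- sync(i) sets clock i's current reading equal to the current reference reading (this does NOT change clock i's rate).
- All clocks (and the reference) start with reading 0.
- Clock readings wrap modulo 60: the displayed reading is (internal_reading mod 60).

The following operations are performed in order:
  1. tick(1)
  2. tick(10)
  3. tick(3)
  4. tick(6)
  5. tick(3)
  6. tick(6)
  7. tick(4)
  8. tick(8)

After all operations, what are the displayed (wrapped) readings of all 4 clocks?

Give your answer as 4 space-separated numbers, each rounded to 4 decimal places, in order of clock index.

Answer: 32.8000 32.8000 1.5000 49.2000

Derivation:
After op 1 tick(1): ref=1.0000 raw=[0.8000 0.8000 1.5000 1.2000]
After op 2 tick(10): ref=11.0000 raw=[8.8000 8.8000 16.5000 13.2000]
After op 3 tick(3): ref=14.0000 raw=[11.2000 11.2000 21.0000 16.8000]
After op 4 tick(6): ref=20.0000 raw=[16.0000 16.0000 30.0000 24.0000]
After op 5 tick(3): ref=23.0000 raw=[18.4000 18.4000 34.5000 27.6000]
After op 6 tick(6): ref=29.0000 raw=[23.2000 23.2000 43.5000 34.8000]
After op 7 tick(4): ref=33.0000 raw=[26.4000 26.4000 49.5000 39.6000]
After op 8 tick(8): ref=41.0000 raw=[32.8000 32.8000 61.5000 49.2000]
Wrap final raw readings (mod 60): 32.8000 mod 60 = 32.8000; 32.8000 mod 60 = 32.8000; 61.5000 mod 60 = 1.5000; 49.2000 mod 60 = 49.2000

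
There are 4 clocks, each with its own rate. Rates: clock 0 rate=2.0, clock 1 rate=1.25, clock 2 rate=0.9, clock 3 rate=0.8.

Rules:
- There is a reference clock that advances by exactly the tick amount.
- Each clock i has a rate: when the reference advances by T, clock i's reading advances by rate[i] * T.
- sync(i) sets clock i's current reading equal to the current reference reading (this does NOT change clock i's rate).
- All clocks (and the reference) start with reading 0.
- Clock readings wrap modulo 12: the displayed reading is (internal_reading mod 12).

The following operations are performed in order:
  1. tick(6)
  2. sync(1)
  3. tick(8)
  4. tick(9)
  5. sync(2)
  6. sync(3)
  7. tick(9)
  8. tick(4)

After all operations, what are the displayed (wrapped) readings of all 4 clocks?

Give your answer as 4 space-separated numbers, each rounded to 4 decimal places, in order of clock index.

After op 1 tick(6): ref=6.0000 raw=[12.0000 7.5000 5.4000 4.8000]
After op 2 sync(1): ref=6.0000 raw=[12.0000 6.0000 5.4000 4.8000]
After op 3 tick(8): ref=14.0000 raw=[28.0000 16.0000 12.6000 11.2000]
After op 4 tick(9): ref=23.0000 raw=[46.0000 27.2500 20.7000 18.4000]
After op 5 sync(2): ref=23.0000 raw=[46.0000 27.2500 23.0000 18.4000]
After op 6 sync(3): ref=23.0000 raw=[46.0000 27.2500 23.0000 23.0000]
After op 7 tick(9): ref=32.0000 raw=[64.0000 38.5000 31.1000 30.2000]
After op 8 tick(4): ref=36.0000 raw=[72.0000 43.5000 34.7000 33.4000]
Wrap final raw readings (mod 12): 72.0000 mod 12 = 0.0000; 43.5000 mod 12 = 7.5000; 34.7000 mod 12 = 10.7000; 33.4000 mod 12 = 9.4000

Answer: 0.0000 7.5000 10.7000 9.4000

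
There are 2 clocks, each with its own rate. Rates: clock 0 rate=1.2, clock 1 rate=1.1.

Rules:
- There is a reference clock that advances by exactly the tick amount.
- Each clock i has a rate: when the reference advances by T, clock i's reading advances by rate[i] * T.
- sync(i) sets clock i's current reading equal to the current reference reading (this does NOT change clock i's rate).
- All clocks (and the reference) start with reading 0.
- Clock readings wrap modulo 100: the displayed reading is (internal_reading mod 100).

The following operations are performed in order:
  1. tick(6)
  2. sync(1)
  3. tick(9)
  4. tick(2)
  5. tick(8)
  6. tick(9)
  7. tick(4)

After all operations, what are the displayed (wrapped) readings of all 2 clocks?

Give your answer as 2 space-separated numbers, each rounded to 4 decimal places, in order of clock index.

Answer: 45.6000 41.2000

Derivation:
After op 1 tick(6): ref=6.0000 raw=[7.2000 6.6000]
After op 2 sync(1): ref=6.0000 raw=[7.2000 6.0000]
After op 3 tick(9): ref=15.0000 raw=[18.0000 15.9000]
After op 4 tick(2): ref=17.0000 raw=[20.4000 18.1000]
After op 5 tick(8): ref=25.0000 raw=[30.0000 26.9000]
After op 6 tick(9): ref=34.0000 raw=[40.8000 36.8000]
After op 7 tick(4): ref=38.0000 raw=[45.6000 41.2000]
Wrap final raw readings (mod 100): 45.6000 mod 100 = 45.6000; 41.2000 mod 100 = 41.2000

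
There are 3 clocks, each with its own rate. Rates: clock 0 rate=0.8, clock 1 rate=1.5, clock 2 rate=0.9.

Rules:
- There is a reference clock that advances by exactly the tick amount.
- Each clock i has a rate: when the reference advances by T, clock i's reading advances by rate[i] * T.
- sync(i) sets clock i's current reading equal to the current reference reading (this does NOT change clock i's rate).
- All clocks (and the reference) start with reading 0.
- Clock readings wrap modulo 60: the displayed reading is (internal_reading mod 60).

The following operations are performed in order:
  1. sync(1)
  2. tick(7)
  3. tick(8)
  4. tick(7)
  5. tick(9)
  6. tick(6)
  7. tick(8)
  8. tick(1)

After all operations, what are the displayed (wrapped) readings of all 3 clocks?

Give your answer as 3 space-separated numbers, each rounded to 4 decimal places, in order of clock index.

After op 1 sync(1): ref=0.0000 raw=[0.0000 0.0000 0.0000]
After op 2 tick(7): ref=7.0000 raw=[5.6000 10.5000 6.3000]
After op 3 tick(8): ref=15.0000 raw=[12.0000 22.5000 13.5000]
After op 4 tick(7): ref=22.0000 raw=[17.6000 33.0000 19.8000]
After op 5 tick(9): ref=31.0000 raw=[24.8000 46.5000 27.9000]
After op 6 tick(6): ref=37.0000 raw=[29.6000 55.5000 33.3000]
After op 7 tick(8): ref=45.0000 raw=[36.0000 67.5000 40.5000]
After op 8 tick(1): ref=46.0000 raw=[36.8000 69.0000 41.4000]
Wrap final raw readings (mod 60): 36.8000 mod 60 = 36.8000; 69.0000 mod 60 = 9.0000; 41.4000 mod 60 = 41.4000

Answer: 36.8000 9.0000 41.4000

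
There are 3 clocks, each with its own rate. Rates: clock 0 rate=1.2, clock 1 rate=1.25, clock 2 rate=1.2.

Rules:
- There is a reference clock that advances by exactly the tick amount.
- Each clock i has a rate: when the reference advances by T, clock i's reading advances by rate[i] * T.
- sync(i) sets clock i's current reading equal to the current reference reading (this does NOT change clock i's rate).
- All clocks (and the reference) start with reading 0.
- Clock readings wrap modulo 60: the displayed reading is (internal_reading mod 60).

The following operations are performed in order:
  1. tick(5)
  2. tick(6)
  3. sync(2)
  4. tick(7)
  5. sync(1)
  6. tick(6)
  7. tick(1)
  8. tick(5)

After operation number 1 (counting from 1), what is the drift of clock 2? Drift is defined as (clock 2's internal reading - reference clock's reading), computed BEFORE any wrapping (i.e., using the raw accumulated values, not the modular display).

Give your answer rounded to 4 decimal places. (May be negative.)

After op 1 tick(5): ref=5.0000 raw=[6.0000 6.2500 6.0000]
Drift of clock 2 after op 1: 6.0000 - 5.0000 = 1.0000

Answer: 1.0000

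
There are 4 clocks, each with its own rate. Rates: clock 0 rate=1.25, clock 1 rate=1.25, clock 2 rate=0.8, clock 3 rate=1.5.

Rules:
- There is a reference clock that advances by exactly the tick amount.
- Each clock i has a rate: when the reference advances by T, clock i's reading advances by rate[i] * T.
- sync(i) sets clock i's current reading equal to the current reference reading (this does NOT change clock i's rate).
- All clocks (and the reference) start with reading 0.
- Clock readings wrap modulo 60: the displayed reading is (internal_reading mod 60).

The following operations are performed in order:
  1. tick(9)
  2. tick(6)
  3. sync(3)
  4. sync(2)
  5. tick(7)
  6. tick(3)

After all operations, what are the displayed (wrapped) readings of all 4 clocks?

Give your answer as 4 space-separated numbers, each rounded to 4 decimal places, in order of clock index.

Answer: 31.2500 31.2500 23.0000 30.0000

Derivation:
After op 1 tick(9): ref=9.0000 raw=[11.2500 11.2500 7.2000 13.5000]
After op 2 tick(6): ref=15.0000 raw=[18.7500 18.7500 12.0000 22.5000]
After op 3 sync(3): ref=15.0000 raw=[18.7500 18.7500 12.0000 15.0000]
After op 4 sync(2): ref=15.0000 raw=[18.7500 18.7500 15.0000 15.0000]
After op 5 tick(7): ref=22.0000 raw=[27.5000 27.5000 20.6000 25.5000]
After op 6 tick(3): ref=25.0000 raw=[31.2500 31.2500 23.0000 30.0000]
Wrap final raw readings (mod 60): 31.2500 mod 60 = 31.2500; 31.2500 mod 60 = 31.2500; 23.0000 mod 60 = 23.0000; 30.0000 mod 60 = 30.0000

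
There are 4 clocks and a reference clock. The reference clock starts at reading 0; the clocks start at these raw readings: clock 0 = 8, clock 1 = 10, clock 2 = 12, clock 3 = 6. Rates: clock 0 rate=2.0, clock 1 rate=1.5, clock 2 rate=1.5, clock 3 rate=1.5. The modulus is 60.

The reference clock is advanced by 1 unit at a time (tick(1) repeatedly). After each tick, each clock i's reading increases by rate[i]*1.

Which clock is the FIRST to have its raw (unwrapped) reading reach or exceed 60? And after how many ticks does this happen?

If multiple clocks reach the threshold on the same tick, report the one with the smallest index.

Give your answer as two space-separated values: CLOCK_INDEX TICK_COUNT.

clock 0: start=8, rate=2.0, needs 60-8 = 52; ticks = ceil(52/2.0) = ceil(26.0000) = 26; reading at tick 26 = 8 + 2.0*26 = 60.0000
clock 1: start=10, rate=1.5, needs 60-10 = 50; ticks = ceil(50/1.5) = ceil(33.3333) = 34; reading at tick 34 = 10 + 1.5*34 = 61.0000
clock 2: start=12, rate=1.5, needs 60-12 = 48; ticks = ceil(48/1.5) = ceil(32.0000) = 32; reading at tick 32 = 12 + 1.5*32 = 60.0000
clock 3: start=6, rate=1.5, needs 60-6 = 54; ticks = ceil(54/1.5) = ceil(36.0000) = 36; reading at tick 36 = 6 + 1.5*36 = 60.0000
Minimum tick count = 26; winners = [0]; smallest index = 0

Answer: 0 26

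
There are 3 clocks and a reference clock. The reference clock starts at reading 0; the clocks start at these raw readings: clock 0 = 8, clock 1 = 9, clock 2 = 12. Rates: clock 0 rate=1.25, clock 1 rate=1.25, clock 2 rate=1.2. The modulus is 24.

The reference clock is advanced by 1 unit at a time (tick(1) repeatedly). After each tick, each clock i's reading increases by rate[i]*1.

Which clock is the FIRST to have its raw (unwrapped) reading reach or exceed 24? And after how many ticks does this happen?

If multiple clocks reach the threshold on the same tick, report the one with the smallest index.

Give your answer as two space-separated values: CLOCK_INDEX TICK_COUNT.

clock 0: start=8, rate=1.25, needs 24-8 = 16; ticks = ceil(16/1.25) = ceil(12.8000) = 13; reading at tick 13 = 8 + 1.25*13 = 24.2500
clock 1: start=9, rate=1.25, needs 24-9 = 15; ticks = ceil(15/1.25) = ceil(12.0000) = 12; reading at tick 12 = 9 + 1.25*12 = 24.0000
clock 2: start=12, rate=1.2, needs 24-12 = 12; ticks = ceil(12/1.2) = ceil(10.0000) = 10; reading at tick 10 = 12 + 1.2*10 = 24.0000
Minimum tick count = 10; winners = [2]; smallest index = 2

Answer: 2 10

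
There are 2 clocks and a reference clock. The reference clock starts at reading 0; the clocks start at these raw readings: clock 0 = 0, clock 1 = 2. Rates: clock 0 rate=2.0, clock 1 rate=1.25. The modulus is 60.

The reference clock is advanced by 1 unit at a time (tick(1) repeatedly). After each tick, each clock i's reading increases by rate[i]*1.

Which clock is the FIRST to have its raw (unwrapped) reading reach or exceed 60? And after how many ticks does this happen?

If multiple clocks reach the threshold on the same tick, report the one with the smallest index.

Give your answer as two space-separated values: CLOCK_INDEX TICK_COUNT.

clock 0: start=0, rate=2.0, needs 60-0 = 60; ticks = ceil(60/2.0) = ceil(30.0000) = 30; reading at tick 30 = 0 + 2.0*30 = 60.0000
clock 1: start=2, rate=1.25, needs 60-2 = 58; ticks = ceil(58/1.25) = ceil(46.4000) = 47; reading at tick 47 = 2 + 1.25*47 = 60.7500
Minimum tick count = 30; winners = [0]; smallest index = 0

Answer: 0 30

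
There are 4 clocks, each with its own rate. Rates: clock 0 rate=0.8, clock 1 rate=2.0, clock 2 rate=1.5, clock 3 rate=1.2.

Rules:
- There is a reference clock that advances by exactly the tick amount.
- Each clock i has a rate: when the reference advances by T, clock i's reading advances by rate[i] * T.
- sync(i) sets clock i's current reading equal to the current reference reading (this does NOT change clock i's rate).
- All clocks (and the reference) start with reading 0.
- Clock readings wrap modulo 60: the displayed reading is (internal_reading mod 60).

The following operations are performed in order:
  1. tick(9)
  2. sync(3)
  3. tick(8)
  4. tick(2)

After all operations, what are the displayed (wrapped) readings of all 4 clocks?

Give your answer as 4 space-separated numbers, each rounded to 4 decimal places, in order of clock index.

Answer: 15.2000 38.0000 28.5000 21.0000

Derivation:
After op 1 tick(9): ref=9.0000 raw=[7.2000 18.0000 13.5000 10.8000]
After op 2 sync(3): ref=9.0000 raw=[7.2000 18.0000 13.5000 9.0000]
After op 3 tick(8): ref=17.0000 raw=[13.6000 34.0000 25.5000 18.6000]
After op 4 tick(2): ref=19.0000 raw=[15.2000 38.0000 28.5000 21.0000]
Wrap final raw readings (mod 60): 15.2000 mod 60 = 15.2000; 38.0000 mod 60 = 38.0000; 28.5000 mod 60 = 28.5000; 21.0000 mod 60 = 21.0000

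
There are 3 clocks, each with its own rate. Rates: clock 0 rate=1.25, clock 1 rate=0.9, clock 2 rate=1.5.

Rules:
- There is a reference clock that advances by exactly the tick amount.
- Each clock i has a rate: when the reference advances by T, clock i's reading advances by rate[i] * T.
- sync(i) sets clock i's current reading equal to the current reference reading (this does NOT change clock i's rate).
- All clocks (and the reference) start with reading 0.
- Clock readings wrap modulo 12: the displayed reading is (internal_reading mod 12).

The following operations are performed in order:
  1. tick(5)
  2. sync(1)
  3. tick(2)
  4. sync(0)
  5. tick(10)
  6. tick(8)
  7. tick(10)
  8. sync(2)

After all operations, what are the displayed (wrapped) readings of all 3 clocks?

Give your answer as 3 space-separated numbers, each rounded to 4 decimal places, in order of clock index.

Answer: 6.0000 8.0000 11.0000

Derivation:
After op 1 tick(5): ref=5.0000 raw=[6.2500 4.5000 7.5000]
After op 2 sync(1): ref=5.0000 raw=[6.2500 5.0000 7.5000]
After op 3 tick(2): ref=7.0000 raw=[8.7500 6.8000 10.5000]
After op 4 sync(0): ref=7.0000 raw=[7.0000 6.8000 10.5000]
After op 5 tick(10): ref=17.0000 raw=[19.5000 15.8000 25.5000]
After op 6 tick(8): ref=25.0000 raw=[29.5000 23.0000 37.5000]
After op 7 tick(10): ref=35.0000 raw=[42.0000 32.0000 52.5000]
After op 8 sync(2): ref=35.0000 raw=[42.0000 32.0000 35.0000]
Wrap final raw readings (mod 12): 42.0000 mod 12 = 6.0000; 32.0000 mod 12 = 8.0000; 35.0000 mod 12 = 11.0000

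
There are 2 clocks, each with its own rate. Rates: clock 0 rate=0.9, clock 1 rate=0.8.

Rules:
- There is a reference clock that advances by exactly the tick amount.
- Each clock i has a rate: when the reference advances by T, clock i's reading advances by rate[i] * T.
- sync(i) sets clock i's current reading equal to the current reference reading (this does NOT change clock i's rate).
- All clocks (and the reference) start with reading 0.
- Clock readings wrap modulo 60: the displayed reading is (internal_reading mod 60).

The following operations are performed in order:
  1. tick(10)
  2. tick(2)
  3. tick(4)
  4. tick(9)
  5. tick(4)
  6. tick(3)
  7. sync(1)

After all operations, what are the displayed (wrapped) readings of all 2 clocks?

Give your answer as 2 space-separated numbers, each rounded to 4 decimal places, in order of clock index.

After op 1 tick(10): ref=10.0000 raw=[9.0000 8.0000]
After op 2 tick(2): ref=12.0000 raw=[10.8000 9.6000]
After op 3 tick(4): ref=16.0000 raw=[14.4000 12.8000]
After op 4 tick(9): ref=25.0000 raw=[22.5000 20.0000]
After op 5 tick(4): ref=29.0000 raw=[26.1000 23.2000]
After op 6 tick(3): ref=32.0000 raw=[28.8000 25.6000]
After op 7 sync(1): ref=32.0000 raw=[28.8000 32.0000]
Wrap final raw readings (mod 60): 28.8000 mod 60 = 28.8000; 32.0000 mod 60 = 32.0000

Answer: 28.8000 32.0000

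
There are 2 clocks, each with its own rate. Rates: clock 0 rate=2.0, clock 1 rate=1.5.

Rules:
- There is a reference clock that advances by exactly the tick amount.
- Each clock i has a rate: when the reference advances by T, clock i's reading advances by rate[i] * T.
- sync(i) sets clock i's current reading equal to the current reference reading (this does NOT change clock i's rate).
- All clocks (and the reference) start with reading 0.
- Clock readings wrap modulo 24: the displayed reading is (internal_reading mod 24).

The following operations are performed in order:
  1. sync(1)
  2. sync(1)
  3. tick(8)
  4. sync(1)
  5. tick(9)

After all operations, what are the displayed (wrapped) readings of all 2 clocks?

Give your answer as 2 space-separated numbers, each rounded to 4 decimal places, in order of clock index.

After op 1 sync(1): ref=0.0000 raw=[0.0000 0.0000]
After op 2 sync(1): ref=0.0000 raw=[0.0000 0.0000]
After op 3 tick(8): ref=8.0000 raw=[16.0000 12.0000]
After op 4 sync(1): ref=8.0000 raw=[16.0000 8.0000]
After op 5 tick(9): ref=17.0000 raw=[34.0000 21.5000]
Wrap final raw readings (mod 24): 34.0000 mod 24 = 10.0000; 21.5000 mod 24 = 21.5000

Answer: 10.0000 21.5000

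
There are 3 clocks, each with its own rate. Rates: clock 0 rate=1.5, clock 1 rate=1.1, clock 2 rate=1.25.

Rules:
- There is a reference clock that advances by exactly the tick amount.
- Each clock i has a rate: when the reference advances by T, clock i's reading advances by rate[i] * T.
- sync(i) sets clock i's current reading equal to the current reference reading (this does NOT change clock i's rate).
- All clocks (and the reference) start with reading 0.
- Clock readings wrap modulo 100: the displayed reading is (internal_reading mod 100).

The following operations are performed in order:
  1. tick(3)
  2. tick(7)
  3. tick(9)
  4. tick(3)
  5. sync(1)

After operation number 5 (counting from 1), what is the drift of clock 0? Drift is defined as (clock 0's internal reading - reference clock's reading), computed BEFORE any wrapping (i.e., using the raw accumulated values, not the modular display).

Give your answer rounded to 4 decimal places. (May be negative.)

After op 1 tick(3): ref=3.0000 raw=[4.5000 3.3000 3.7500]
After op 2 tick(7): ref=10.0000 raw=[15.0000 11.0000 12.5000]
After op 3 tick(9): ref=19.0000 raw=[28.5000 20.9000 23.7500]
After op 4 tick(3): ref=22.0000 raw=[33.0000 24.2000 27.5000]
After op 5 sync(1): ref=22.0000 raw=[33.0000 22.0000 27.5000]
Drift of clock 0 after op 5: 33.0000 - 22.0000 = 11.0000

Answer: 11.0000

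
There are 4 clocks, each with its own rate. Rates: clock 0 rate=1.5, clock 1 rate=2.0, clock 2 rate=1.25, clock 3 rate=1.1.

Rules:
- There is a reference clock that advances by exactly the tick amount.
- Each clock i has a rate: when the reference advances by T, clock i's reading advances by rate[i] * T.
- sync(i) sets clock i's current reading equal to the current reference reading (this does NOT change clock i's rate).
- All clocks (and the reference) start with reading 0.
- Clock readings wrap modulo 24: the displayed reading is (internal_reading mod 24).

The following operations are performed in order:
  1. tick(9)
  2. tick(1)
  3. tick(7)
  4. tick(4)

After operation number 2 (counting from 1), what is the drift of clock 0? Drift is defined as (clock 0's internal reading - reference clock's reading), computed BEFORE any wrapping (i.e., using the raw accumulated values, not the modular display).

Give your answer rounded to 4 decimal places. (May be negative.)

Answer: 5.0000

Derivation:
After op 1 tick(9): ref=9.0000 raw=[13.5000 18.0000 11.2500 9.9000]
After op 2 tick(1): ref=10.0000 raw=[15.0000 20.0000 12.5000 11.0000]
Drift of clock 0 after op 2: 15.0000 - 10.0000 = 5.0000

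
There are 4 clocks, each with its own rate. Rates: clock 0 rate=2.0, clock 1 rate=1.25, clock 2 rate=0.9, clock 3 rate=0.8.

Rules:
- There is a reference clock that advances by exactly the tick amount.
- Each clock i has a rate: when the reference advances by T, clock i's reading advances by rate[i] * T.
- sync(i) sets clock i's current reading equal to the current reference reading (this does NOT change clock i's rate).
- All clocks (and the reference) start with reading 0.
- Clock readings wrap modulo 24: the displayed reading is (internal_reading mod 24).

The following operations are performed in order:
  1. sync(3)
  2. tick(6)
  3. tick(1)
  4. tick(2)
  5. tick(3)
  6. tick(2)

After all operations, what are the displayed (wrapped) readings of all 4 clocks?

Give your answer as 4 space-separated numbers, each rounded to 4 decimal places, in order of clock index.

Answer: 4.0000 17.5000 12.6000 11.2000

Derivation:
After op 1 sync(3): ref=0.0000 raw=[0.0000 0.0000 0.0000 0.0000]
After op 2 tick(6): ref=6.0000 raw=[12.0000 7.5000 5.4000 4.8000]
After op 3 tick(1): ref=7.0000 raw=[14.0000 8.7500 6.3000 5.6000]
After op 4 tick(2): ref=9.0000 raw=[18.0000 11.2500 8.1000 7.2000]
After op 5 tick(3): ref=12.0000 raw=[24.0000 15.0000 10.8000 9.6000]
After op 6 tick(2): ref=14.0000 raw=[28.0000 17.5000 12.6000 11.2000]
Wrap final raw readings (mod 24): 28.0000 mod 24 = 4.0000; 17.5000 mod 24 = 17.5000; 12.6000 mod 24 = 12.6000; 11.2000 mod 24 = 11.2000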